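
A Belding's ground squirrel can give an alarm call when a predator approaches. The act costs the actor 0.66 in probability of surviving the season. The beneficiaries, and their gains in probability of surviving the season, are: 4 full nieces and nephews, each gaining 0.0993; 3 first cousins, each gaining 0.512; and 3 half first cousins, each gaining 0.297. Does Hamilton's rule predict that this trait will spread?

No

Hamilton's rule: the trait is favored when the sum of r·B over every recipient exceeds the actor's cost C.
r to a full niece or nephew = 0.25 (full aunt/uncle↔niece/nephew: two paths of length 3 through the shared grandparent pair: r = 2·(1/2)^3 = 1/4).
r to a first cousin = 0.125 (first cousins share one grandparent pair — two paths of length 4: r = 2·(1/2)^4 = 1/8).
r to a half first cousin = 1/16 (half first cousins share one grandparent — one path of length 4: r = (1/2)^4 = 1/16).
Summing one r·B term per recipient: 4·0.25·0.0993 + 3·0.125·0.512 + 3·0.0625·0.297 = 0.3469875.
0.3469875 < 0.66: the indirect benefit is less than the cost.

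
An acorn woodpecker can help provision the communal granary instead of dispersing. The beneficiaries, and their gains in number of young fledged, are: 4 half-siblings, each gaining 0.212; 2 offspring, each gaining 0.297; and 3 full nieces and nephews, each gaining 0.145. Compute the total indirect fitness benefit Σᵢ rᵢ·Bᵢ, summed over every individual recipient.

0.61775

r to a half-sibling = 1/4 (half-sibs share one parent — one path of length 2: r = (1/2)^2 = 1/4).
r to an offspring = 0.5 (one parent–offspring link: r = (1/2)^1 = 1/2).
r to a full niece or nephew = 0.25 (full aunt/uncle↔niece/nephew: two paths of length 3 through the shared grandparent pair: r = 2·(1/2)^3 = 1/4).
Summing one r·B term per recipient: 4·0.25·0.212 + 2·0.5·0.297 + 3·0.25·0.145 = 0.61775.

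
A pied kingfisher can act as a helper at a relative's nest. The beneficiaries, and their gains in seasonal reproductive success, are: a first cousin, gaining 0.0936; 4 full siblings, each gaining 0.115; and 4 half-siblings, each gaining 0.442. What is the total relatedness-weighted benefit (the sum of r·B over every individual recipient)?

r to a first cousin = 0.125 (first cousins share one grandparent pair — two paths of length 4: r = 2·(1/2)^4 = 1/8).
r to a full sibling = 0.5 (full sibs share both parents — two paths of length 2: r = 2·(1/2)^2 = 1/2).
r to a half-sibling = 0.25 (half-sibs share one parent — one path of length 2: r = (1/2)^2 = 1/4).
Summing one r·B term per recipient: 1·0.125·0.0936 + 4·0.5·0.115 + 4·0.25·0.442 = 0.6837.

0.6837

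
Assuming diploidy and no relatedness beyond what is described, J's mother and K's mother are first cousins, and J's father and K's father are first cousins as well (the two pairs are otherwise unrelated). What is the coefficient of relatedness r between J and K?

0.0625

Relatedness sums over independent paths through distinct common ancestors.
J and K are related in two ways: second cousins through their mothers (r = 1/32) and second cousins through their fathers (r = 1/32).
r = 1/32 + 1/32 = 1/16 = 0.0625.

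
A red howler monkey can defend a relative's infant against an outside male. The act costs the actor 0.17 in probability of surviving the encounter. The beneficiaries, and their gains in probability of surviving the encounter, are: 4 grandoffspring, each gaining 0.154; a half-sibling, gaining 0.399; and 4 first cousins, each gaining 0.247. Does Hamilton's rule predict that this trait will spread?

Hamilton's rule: the trait is favored when the sum of r·B over every recipient exceeds the actor's cost C.
r to a grandoffspring = 1/4 (two parent–offspring links: r = (1/2)^2 = 1/4).
r to a half-sibling = 0.25 (half-sibs share one parent — one path of length 2: r = (1/2)^2 = 1/4).
r to a first cousin = 1/8 (first cousins share one grandparent pair — two paths of length 4: r = 2·(1/2)^4 = 1/8).
Summing one r·B term per recipient: 4·0.25·0.154 + 1·0.25·0.399 + 4·0.125·0.247 = 0.37725.
0.37725 > 0.17: the indirect benefit exceeds the cost.

Yes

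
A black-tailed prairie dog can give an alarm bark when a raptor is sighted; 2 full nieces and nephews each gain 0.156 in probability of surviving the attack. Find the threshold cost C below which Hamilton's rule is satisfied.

r to a full niece or nephew = 0.25 (full aunt/uncle↔niece/nephew: two paths of length 3 through the shared grandparent pair: r = 2·(1/2)^3 = 1/4).
Hamilton's rule: n·r·B > C, so the trait is favored while C < n·r·B = 2·0.25·0.156 = 0.078.

0.078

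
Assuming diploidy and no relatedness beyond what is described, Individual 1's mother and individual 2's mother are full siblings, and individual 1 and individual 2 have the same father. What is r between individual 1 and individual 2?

With two independent routes of shared ancestry, r is the sum of the two contributions.
Individual 1 and individual 2 are related in two ways: first cousins through their mothers (r = 1/8) and half-sibs through their shared father (r = 1/4).
r = 1/8 + 1/4 = 3/8 = 0.375.

0.375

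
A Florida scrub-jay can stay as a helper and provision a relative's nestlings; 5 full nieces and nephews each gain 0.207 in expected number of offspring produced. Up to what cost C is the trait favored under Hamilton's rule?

0.25875

r to a full niece or nephew = 0.25 (full aunt/uncle↔niece/nephew: two paths of length 3 through the shared grandparent pair: r = 2·(1/2)^3 = 1/4).
Hamilton's rule: n·r·B > C, so the trait is favored while C < n·r·B = 5·0.25·0.207 = 0.25875.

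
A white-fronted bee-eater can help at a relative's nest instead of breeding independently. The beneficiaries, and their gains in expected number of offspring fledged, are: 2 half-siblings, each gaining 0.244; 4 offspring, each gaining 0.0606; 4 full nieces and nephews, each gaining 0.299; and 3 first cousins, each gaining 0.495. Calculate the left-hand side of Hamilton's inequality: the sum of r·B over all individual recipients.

r to a half-sibling = 1/4 (half-sibs share one parent — one path of length 2: r = (1/2)^2 = 1/4).
r to an offspring = 0.5 (one parent–offspring link: r = (1/2)^1 = 1/2).
r to a full niece or nephew = 1/4 (full aunt/uncle↔niece/nephew: two paths of length 3 through the shared grandparent pair: r = 2·(1/2)^3 = 1/4).
r to a first cousin = 1/8 (first cousins share one grandparent pair — two paths of length 4: r = 2·(1/2)^4 = 1/8).
Summing one r·B term per recipient: 2·0.25·0.244 + 4·0.5·0.0606 + 4·0.25·0.299 + 3·0.125·0.495 = 0.727825.

0.727825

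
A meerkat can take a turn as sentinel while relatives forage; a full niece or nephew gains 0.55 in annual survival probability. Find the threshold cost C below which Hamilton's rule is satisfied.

r to a full niece or nephew = 1/4 (full aunt/uncle↔niece/nephew: two paths of length 3 through the shared grandparent pair: r = 2·(1/2)^3 = 1/4).
Hamilton's rule: n·r·B > C, so the trait is favored while C < n·r·B = 1·0.25·0.55 = 0.1375.

0.1375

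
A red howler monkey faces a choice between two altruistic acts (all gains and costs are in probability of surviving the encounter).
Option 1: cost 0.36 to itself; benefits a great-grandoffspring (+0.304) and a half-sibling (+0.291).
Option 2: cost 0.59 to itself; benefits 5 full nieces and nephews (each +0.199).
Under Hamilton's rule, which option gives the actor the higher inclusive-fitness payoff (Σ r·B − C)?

Option 1

Option 1: r to a great-grandoffspring = 0.125.
Option 1: r to a half-sibling = 0.25.
Option 1: Σ r·B − C = (1·0.125·0.304 + 1·0.25·0.291) − 0.36 = -0.24925.
Option 2: r to a full niece or nephew = 0.25.
Option 2: Σ r·B − C = (5·0.25·0.199) − 0.59 = -0.34125.
Option 1 has the higher net inclusive-fitness payoff.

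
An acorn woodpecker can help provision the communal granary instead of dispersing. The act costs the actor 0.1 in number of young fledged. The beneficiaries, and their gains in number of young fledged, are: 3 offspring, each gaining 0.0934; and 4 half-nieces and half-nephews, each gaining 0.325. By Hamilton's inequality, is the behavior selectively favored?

Yes

Hamilton's rule: the trait is favored when the sum of r·B over every recipient exceeds the actor's cost C.
r to an offspring = 1/2 (one parent–offspring link: r = (1/2)^1 = 1/2).
r to a half-niece or half-nephew = 1/8 (half-aunt/uncle↔niece/nephew: one path of length 3: r = (1/2)^3 = 1/8).
Summing one r·B term per recipient: 3·0.5·0.0934 + 4·0.125·0.325 = 0.3026.
0.3026 > 0.1: the indirect benefit exceeds the cost.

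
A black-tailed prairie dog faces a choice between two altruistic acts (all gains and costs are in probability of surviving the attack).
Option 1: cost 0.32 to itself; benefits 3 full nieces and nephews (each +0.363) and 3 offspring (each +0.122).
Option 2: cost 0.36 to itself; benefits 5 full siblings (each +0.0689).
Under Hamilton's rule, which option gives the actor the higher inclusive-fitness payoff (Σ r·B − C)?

Option 1

Option 1: r to a full niece or nephew = 0.25.
Option 1: r to an offspring = 0.5.
Option 1: Σ r·B − C = (3·0.25·0.363 + 3·0.5·0.122) − 0.32 = 0.13525.
Option 2: r to a full sibling = 0.5.
Option 2: Σ r·B − C = (5·0.5·0.0689) − 0.36 = -0.18775.
Option 1 has the higher net inclusive-fitness payoff.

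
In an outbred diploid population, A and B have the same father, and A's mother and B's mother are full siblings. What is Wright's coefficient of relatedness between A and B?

With two independent routes of shared ancestry, r is the sum of the two contributions.
A and B are related in two ways: half-sibs through their shared father (r = 1/4) and first cousins through their mothers (r = 1/8).
r = 1/4 + 1/8 = 0.375.

0.375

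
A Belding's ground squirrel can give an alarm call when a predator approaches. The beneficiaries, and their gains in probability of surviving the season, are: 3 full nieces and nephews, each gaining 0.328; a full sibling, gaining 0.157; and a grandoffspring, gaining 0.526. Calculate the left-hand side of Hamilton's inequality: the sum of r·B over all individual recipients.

r to a full niece or nephew = 1/4 (full aunt/uncle↔niece/nephew: two paths of length 3 through the shared grandparent pair: r = 2·(1/2)^3 = 1/4).
r to a full sibling = 0.5 (full sibs share both parents — two paths of length 2: r = 2·(1/2)^2 = 1/2).
r to a grandoffspring = 1/4 (two parent–offspring links: r = (1/2)^2 = 1/4).
Summing one r·B term per recipient: 3·0.25·0.328 + 1·0.5·0.157 + 1·0.25·0.526 = 0.456.

0.456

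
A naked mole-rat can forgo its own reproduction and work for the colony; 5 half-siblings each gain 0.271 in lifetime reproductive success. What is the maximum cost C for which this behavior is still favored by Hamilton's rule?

r to a half-sibling = 0.25 (half-sibs share one parent — one path of length 2: r = (1/2)^2 = 1/4).
Hamilton's rule: n·r·B > C, so the trait is favored while C < n·r·B = 5·0.25·0.271 = 0.33875.

0.33875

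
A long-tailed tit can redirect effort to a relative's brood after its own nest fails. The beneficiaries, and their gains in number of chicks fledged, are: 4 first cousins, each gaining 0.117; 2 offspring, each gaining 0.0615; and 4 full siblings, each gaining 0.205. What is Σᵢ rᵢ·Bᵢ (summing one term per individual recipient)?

0.53

r to a first cousin = 0.125 (first cousins share one grandparent pair — two paths of length 4: r = 2·(1/2)^4 = 1/8).
r to an offspring = 0.5 (one parent–offspring link: r = (1/2)^1 = 1/2).
r to a full sibling = 1/2 (full sibs share both parents — two paths of length 2: r = 2·(1/2)^2 = 1/2).
Summing one r·B term per recipient: 4·0.125·0.117 + 2·0.5·0.0615 + 4·0.5·0.205 = 0.53.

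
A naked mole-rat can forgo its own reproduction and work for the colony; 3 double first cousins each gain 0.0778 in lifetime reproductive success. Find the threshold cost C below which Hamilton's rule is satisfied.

r to a double first cousin = 0.25 (double first cousins share both grandparent pairs — four paths of length 4: r = 4·(1/2)^4 = 1/4).
Hamilton's rule: n·r·B > C, so the trait is favored while C < n·r·B = 3·0.25·0.0778 = 0.05835.

0.05835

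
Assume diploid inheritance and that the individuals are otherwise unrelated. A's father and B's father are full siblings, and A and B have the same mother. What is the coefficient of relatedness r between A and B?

Relatedness sums over independent paths through distinct common ancestors.
A and B are related in two ways: first cousins through their fathers (r = 1/8) and half-sibs through their shared mother (r = 1/4).
r = 1/8 + 1/4 = 3/8 = 0.375.

0.375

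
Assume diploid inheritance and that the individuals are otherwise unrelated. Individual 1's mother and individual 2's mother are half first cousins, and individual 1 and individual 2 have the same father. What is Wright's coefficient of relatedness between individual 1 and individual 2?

0.265625

Wright's path rule: contributions from independent ancestry routes add.
Individual 1 and individual 2 are related in two ways: half second cousins through their mothers (r = 1/64) and half-sibs through their shared father (r = 1/4).
r = 1/64 + 1/4 = 17/64 = 0.265625.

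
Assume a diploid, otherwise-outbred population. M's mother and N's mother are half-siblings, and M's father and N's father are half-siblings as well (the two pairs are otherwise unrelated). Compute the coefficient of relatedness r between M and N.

With two independent routes of shared ancestry, r is the sum of the two contributions.
M and N are related in two ways: half first cousins through their mothers (r = 1/16) and half first cousins through their fathers (r = 1/16).
r = 1/16 + 1/16 = 1/8 = 0.125.

0.125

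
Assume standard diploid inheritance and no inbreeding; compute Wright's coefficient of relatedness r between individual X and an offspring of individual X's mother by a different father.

0.25

Each parent–offspring link contributes a factor of 1/2, and independent paths through distinct common ancestors add.
Half-sibs share one parent — one path of length 2: r = (1/2)^2 = 1/4.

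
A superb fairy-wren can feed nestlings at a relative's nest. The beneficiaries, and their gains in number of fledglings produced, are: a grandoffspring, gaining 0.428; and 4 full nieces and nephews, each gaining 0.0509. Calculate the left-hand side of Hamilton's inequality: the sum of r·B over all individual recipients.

r to a grandoffspring = 0.25 (two parent–offspring links: r = (1/2)^2 = 1/4).
r to a full niece or nephew = 0.25 (full aunt/uncle↔niece/nephew: two paths of length 3 through the shared grandparent pair: r = 2·(1/2)^3 = 1/4).
Summing one r·B term per recipient: 1·0.25·0.428 + 4·0.25·0.0509 = 0.1579.

0.1579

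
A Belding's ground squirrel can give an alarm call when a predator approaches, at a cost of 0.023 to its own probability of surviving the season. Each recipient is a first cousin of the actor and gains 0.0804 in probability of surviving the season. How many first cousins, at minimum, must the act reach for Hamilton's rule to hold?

r to a first cousin = 1/8 (first cousins share one grandparent pair — two paths of length 4: r = 2·(1/2)^4 = 1/8).
Hamilton's rule: n·r·B > C  ⇒  n > C/(r·B) = 0.023/(0.125·0.0804) = 2.289.
The smallest integer exceeding 2.289 is 3.

3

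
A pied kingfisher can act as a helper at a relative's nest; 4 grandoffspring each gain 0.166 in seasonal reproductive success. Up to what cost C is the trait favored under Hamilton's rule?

r to a grandoffspring = 0.25 (two parent–offspring links: r = (1/2)^2 = 1/4).
Hamilton's rule: n·r·B > C, so the trait is favored while C < n·r·B = 4·0.25·0.166 = 0.166.

0.166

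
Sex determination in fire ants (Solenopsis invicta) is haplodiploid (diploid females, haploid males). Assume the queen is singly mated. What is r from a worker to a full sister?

0.75

Haplodiploid full sisters inherit their father's entire haploid genome identically (contributing 1/2) and on average half of their mother's contribution (1/2 · 1/2 = 1/4); r = 1/2 + 1/4 = 3/4.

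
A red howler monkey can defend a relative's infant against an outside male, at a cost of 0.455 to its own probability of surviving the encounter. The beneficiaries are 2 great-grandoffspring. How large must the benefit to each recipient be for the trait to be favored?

1.82

r to a great-grandoffspring = 0.125 (three parent–offspring links: r = (1/2)^3 = 1/8).
Hamilton's rule with n recipients of equal r: n·r·B > C, so B > C/(n·r) = 0.455/(2·0.125) = 1.82.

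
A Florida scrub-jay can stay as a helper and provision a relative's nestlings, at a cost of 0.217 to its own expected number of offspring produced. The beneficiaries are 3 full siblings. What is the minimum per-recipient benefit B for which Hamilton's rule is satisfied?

r to a full sibling = 1/2 (full sibs share both parents — two paths of length 2: r = 2·(1/2)^2 = 1/2).
Hamilton's rule with n recipients of equal r: n·r·B > C, so B > C/(n·r) = 0.217/(3·0.5) = 0.1447.

0.1447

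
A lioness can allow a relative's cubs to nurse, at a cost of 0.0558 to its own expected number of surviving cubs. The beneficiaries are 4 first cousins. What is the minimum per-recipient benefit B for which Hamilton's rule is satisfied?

r to a first cousin = 0.125 (first cousins share one grandparent pair — two paths of length 4: r = 2·(1/2)^4 = 1/8).
Hamilton's rule with n recipients of equal r: n·r·B > C, so B > C/(n·r) = 0.0558/(4·0.125) = 0.1116.

0.1116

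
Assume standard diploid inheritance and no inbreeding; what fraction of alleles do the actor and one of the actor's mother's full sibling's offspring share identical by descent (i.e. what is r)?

Each parent–offspring link contributes a factor of 1/2, and independent paths through distinct common ancestors add.
First cousins share one grandparent pair — two paths of length 4: r = 2·(1/2)^4 = 1/8.

0.125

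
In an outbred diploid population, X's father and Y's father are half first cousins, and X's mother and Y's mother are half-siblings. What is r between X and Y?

0.078125

Independent pedigree routes through distinct common ancestors add.
X and Y are related in two ways: half second cousins through their fathers (r = 1/64) and half first cousins through their mothers (r = 1/16).
r = 1/64 + 1/16 = 5/64 = 0.078125.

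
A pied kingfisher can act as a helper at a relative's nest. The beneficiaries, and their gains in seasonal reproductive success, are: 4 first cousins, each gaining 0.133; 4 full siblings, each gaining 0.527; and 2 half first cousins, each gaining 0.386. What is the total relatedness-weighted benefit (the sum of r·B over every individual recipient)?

r to a first cousin = 1/8 (first cousins share one grandparent pair — two paths of length 4: r = 2·(1/2)^4 = 1/8).
r to a full sibling = 1/2 (full sibs share both parents — two paths of length 2: r = 2·(1/2)^2 = 1/2).
r to a half first cousin = 0.0625 (half first cousins share one grandparent — one path of length 4: r = (1/2)^4 = 1/16).
Summing one r·B term per recipient: 4·0.125·0.133 + 4·0.5·0.527 + 2·0.0625·0.386 = 1.16875.

1.16875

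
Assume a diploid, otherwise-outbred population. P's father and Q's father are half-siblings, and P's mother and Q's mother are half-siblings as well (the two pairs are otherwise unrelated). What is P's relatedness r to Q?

With two independent routes of shared ancestry, r is the sum of the two contributions.
P and Q are related in two ways: half first cousins through their fathers (r = 1/16) and half first cousins through their mothers (r = 1/16).
r = 1/16 + 1/16 = 0.125.

0.125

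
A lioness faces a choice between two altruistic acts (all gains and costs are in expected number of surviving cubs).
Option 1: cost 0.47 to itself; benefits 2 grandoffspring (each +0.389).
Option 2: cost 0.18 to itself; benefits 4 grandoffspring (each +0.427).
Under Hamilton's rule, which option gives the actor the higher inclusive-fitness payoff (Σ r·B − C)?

Option 2

Option 1: r to a grandoffspring = 0.25.
Option 1: Σ r·B − C = (2·0.25·0.389) − 0.47 = -0.2755.
Option 2: r to a grandoffspring = 0.25.
Option 2: Σ r·B − C = (4·0.25·0.427) − 0.18 = 0.247.
Option 2 has the higher net inclusive-fitness payoff.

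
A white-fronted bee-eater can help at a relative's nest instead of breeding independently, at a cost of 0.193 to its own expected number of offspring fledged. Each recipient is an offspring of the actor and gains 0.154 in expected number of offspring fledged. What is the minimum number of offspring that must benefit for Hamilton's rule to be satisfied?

r to an offspring = 0.5 (one parent–offspring link: r = (1/2)^1 = 1/2).
Hamilton's rule: n·r·B > C  ⇒  n > C/(r·B) = 0.193/(0.5·0.154) = 2.506.
The smallest integer exceeding 2.506 is 3.

3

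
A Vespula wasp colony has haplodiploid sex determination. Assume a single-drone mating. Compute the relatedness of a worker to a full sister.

Haplodiploid full sisters inherit their father's entire haploid genome identically (contributing 1/2) and on average half of their mother's contribution (1/2 · 1/2 = 1/4); r = 1/2 + 1/4 = 3/4.

0.75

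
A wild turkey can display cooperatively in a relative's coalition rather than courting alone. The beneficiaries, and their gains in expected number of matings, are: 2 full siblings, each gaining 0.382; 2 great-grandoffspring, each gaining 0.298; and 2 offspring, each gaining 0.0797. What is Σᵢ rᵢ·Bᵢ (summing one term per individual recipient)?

r to a full sibling = 0.5 (full sibs share both parents — two paths of length 2: r = 2·(1/2)^2 = 1/2).
r to a great-grandoffspring = 1/8 (three parent–offspring links: r = (1/2)^3 = 1/8).
r to an offspring = 1/2 (one parent–offspring link: r = (1/2)^1 = 1/2).
Summing one r·B term per recipient: 2·0.5·0.382 + 2·0.125·0.298 + 2·0.5·0.0797 = 0.5362.

0.5362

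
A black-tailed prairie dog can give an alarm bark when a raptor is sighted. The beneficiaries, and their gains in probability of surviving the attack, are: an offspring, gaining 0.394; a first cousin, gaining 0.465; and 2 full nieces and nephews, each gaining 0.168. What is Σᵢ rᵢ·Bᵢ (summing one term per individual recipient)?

r to an offspring = 1/2 (one parent–offspring link: r = (1/2)^1 = 1/2).
r to a first cousin = 0.125 (first cousins share one grandparent pair — two paths of length 4: r = 2·(1/2)^4 = 1/8).
r to a full niece or nephew = 1/4 (full aunt/uncle↔niece/nephew: two paths of length 3 through the shared grandparent pair: r = 2·(1/2)^3 = 1/4).
Summing one r·B term per recipient: 1·0.5·0.394 + 1·0.125·0.465 + 2·0.25·0.168 = 0.339125.

0.339125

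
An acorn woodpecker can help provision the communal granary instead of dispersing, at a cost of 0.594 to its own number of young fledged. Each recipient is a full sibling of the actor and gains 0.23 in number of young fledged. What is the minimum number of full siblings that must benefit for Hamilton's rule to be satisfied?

r to a full sibling = 0.5 (full sibs share both parents — two paths of length 2: r = 2·(1/2)^2 = 1/2).
Hamilton's rule: n·r·B > C  ⇒  n > C/(r·B) = 0.594/(0.5·0.23) = 5.165.
The smallest integer exceeding 5.165 is 6.

6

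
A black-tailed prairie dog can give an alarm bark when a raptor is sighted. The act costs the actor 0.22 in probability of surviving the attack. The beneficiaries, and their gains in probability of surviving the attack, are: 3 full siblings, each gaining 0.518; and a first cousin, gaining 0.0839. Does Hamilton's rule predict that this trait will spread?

Hamilton's rule: the trait is favored when the sum of r·B over every recipient exceeds the actor's cost C.
r to a full sibling = 1/2 (full sibs share both parents — two paths of length 2: r = 2·(1/2)^2 = 1/2).
r to a first cousin = 1/8 (first cousins share one grandparent pair — two paths of length 4: r = 2·(1/2)^4 = 1/8).
Summing one r·B term per recipient: 3·0.5·0.518 + 1·0.125·0.0839 = 0.7874875.
0.7874875 > 0.22: the indirect benefit exceeds the cost.

Yes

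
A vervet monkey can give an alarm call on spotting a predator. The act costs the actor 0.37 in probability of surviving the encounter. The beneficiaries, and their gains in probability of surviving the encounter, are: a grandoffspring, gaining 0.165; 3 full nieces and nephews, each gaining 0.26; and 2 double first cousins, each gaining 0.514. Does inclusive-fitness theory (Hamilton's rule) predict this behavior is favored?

Yes

Hamilton's rule: the trait is favored when the sum of r·B over every recipient exceeds the actor's cost C.
r to a grandoffspring = 1/4 (two parent–offspring links: r = (1/2)^2 = 1/4).
r to a full niece or nephew = 0.25 (full aunt/uncle↔niece/nephew: two paths of length 3 through the shared grandparent pair: r = 2·(1/2)^3 = 1/4).
r to a double first cousin = 0.25 (double first cousins share both grandparent pairs — four paths of length 4: r = 4·(1/2)^4 = 1/4).
Summing one r·B term per recipient: 1·0.25·0.165 + 3·0.25·0.26 + 2·0.25·0.514 = 0.49325.
0.49325 > 0.37: the indirect benefit exceeds the cost.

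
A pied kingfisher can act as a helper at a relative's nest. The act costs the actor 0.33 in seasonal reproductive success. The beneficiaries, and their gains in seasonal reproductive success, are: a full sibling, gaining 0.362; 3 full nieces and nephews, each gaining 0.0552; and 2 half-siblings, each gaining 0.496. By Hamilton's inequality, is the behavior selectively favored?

Hamilton's rule: the trait is favored when the sum of r·B over every recipient exceeds the actor's cost C.
r to a full sibling = 0.5 (full sibs share both parents — two paths of length 2: r = 2·(1/2)^2 = 1/2).
r to a full niece or nephew = 1/4 (full aunt/uncle↔niece/nephew: two paths of length 3 through the shared grandparent pair: r = 2·(1/2)^3 = 1/4).
r to a half-sibling = 1/4 (half-sibs share one parent — one path of length 2: r = (1/2)^2 = 1/4).
Summing one r·B term per recipient: 1·0.5·0.362 + 3·0.25·0.0552 + 2·0.25·0.496 = 0.4704.
0.4704 > 0.33: the indirect benefit exceeds the cost.

Yes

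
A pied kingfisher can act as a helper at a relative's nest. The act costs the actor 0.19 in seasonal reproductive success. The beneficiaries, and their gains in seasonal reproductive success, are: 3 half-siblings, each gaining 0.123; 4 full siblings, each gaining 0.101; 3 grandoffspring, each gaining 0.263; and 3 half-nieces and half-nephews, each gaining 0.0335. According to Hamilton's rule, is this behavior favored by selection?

Hamilton's rule: the trait is favored when the sum of r·B over every recipient exceeds the actor's cost C.
r to a half-sibling = 0.25 (half-sibs share one parent — one path of length 2: r = (1/2)^2 = 1/4).
r to a full sibling = 1/2 (full sibs share both parents — two paths of length 2: r = 2·(1/2)^2 = 1/2).
r to a grandoffspring = 0.25 (two parent–offspring links: r = (1/2)^2 = 1/4).
r to a half-niece or half-nephew = 0.125 (half-aunt/uncle↔niece/nephew: one path of length 3: r = (1/2)^3 = 1/8).
Summing one r·B term per recipient: 3·0.25·0.123 + 4·0.5·0.101 + 3·0.25·0.263 + 3·0.125·0.0335 = 0.5040625.
0.5040625 > 0.19: the indirect benefit exceeds the cost.

Yes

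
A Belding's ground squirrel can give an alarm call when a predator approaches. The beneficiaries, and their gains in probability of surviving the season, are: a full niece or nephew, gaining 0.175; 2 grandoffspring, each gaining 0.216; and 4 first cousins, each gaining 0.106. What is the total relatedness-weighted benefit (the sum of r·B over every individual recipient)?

0.20475

r to a full niece or nephew = 1/4 (full aunt/uncle↔niece/nephew: two paths of length 3 through the shared grandparent pair: r = 2·(1/2)^3 = 1/4).
r to a grandoffspring = 1/4 (two parent–offspring links: r = (1/2)^2 = 1/4).
r to a first cousin = 1/8 (first cousins share one grandparent pair — two paths of length 4: r = 2·(1/2)^4 = 1/8).
Summing one r·B term per recipient: 1·0.25·0.175 + 2·0.25·0.216 + 4·0.125·0.106 = 0.20475.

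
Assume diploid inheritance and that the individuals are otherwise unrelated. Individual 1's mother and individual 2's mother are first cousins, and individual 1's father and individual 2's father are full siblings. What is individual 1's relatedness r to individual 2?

Independent pedigree routes through distinct common ancestors add.
Individual 1 and individual 2 are related in two ways: second cousins through their mothers (r = 1/32) and first cousins through their fathers (r = 1/8).
r = 1/32 + 1/8 = 0.15625.

0.15625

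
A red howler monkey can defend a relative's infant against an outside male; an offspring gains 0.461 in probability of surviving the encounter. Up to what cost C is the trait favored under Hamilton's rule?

r to an offspring = 0.5 (one parent–offspring link: r = (1/2)^1 = 1/2).
Hamilton's rule: n·r·B > C, so the trait is favored while C < n·r·B = 1·0.5·0.461 = 0.2305.

0.2305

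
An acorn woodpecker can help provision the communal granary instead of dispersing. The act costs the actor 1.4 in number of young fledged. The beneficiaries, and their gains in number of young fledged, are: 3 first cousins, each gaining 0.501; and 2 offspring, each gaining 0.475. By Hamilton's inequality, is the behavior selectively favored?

No

Hamilton's rule: the trait is favored when the sum of r·B over every recipient exceeds the actor's cost C.
r to a first cousin = 0.125 (first cousins share one grandparent pair — two paths of length 4: r = 2·(1/2)^4 = 1/8).
r to an offspring = 0.5 (one parent–offspring link: r = (1/2)^1 = 1/2).
Summing one r·B term per recipient: 3·0.125·0.501 + 2·0.5·0.475 = 0.662875.
0.662875 < 1.4: the indirect benefit is less than the cost.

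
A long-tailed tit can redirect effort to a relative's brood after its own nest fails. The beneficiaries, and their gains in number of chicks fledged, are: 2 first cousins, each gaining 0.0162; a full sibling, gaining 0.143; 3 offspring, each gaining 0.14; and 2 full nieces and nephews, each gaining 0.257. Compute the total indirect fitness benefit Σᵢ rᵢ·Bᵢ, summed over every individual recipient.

0.41405

r to a first cousin = 1/8 (first cousins share one grandparent pair — two paths of length 4: r = 2·(1/2)^4 = 1/8).
r to a full sibling = 1/2 (full sibs share both parents — two paths of length 2: r = 2·(1/2)^2 = 1/2).
r to an offspring = 1/2 (one parent–offspring link: r = (1/2)^1 = 1/2).
r to a full niece or nephew = 1/4 (full aunt/uncle↔niece/nephew: two paths of length 3 through the shared grandparent pair: r = 2·(1/2)^3 = 1/4).
Summing one r·B term per recipient: 2·0.125·0.0162 + 1·0.5·0.143 + 3·0.5·0.14 + 2·0.25·0.257 = 0.41405.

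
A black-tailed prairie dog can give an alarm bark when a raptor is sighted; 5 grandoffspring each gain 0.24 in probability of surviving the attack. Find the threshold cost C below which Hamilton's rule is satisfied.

0.3

r to a grandoffspring = 0.25 (two parent–offspring links: r = (1/2)^2 = 1/4).
Hamilton's rule: n·r·B > C, so the trait is favored while C < n·r·B = 5·0.25·0.24 = 0.3.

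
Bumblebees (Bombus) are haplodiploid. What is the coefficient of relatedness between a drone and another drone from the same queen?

0.5

Haploid brothers each carry a random half of the queen's diploid genome, so on average they share half: r = 1/2.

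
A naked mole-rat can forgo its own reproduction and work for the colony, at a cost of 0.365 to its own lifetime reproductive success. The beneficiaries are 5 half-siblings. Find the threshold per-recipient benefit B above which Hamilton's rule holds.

0.292

r to a half-sibling = 1/4 (half-sibs share one parent — one path of length 2: r = (1/2)^2 = 1/4).
Hamilton's rule with n recipients of equal r: n·r·B > C, so B > C/(n·r) = 0.365/(5·0.25) = 0.292.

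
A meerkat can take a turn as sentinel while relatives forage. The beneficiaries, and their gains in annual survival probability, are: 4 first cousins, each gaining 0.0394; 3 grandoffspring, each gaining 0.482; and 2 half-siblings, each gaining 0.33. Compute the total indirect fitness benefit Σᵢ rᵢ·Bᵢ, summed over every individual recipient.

r to a first cousin = 0.125 (first cousins share one grandparent pair — two paths of length 4: r = 2·(1/2)^4 = 1/8).
r to a grandoffspring = 1/4 (two parent–offspring links: r = (1/2)^2 = 1/4).
r to a half-sibling = 0.25 (half-sibs share one parent — one path of length 2: r = (1/2)^2 = 1/4).
Summing one r·B term per recipient: 4·0.125·0.0394 + 3·0.25·0.482 + 2·0.25·0.33 = 0.5462.

0.5462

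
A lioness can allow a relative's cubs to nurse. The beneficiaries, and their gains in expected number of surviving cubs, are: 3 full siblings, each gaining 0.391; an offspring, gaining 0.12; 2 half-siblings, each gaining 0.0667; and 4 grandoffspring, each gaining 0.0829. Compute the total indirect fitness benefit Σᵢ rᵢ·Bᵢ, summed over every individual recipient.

r to a full sibling = 1/2 (full sibs share both parents — two paths of length 2: r = 2·(1/2)^2 = 1/2).
r to an offspring = 0.5 (one parent–offspring link: r = (1/2)^1 = 1/2).
r to a half-sibling = 0.25 (half-sibs share one parent — one path of length 2: r = (1/2)^2 = 1/4).
r to a grandoffspring = 0.25 (two parent–offspring links: r = (1/2)^2 = 1/4).
Summing one r·B term per recipient: 3·0.5·0.391 + 1·0.5·0.12 + 2·0.25·0.0667 + 4·0.25·0.0829 = 0.76275.

0.76275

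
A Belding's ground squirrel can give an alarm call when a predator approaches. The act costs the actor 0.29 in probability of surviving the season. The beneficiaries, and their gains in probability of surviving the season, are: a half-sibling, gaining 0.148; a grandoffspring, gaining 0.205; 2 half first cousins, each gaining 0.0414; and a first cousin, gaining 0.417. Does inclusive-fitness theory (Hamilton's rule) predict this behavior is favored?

No

Hamilton's rule: the trait is favored when the sum of r·B over every recipient exceeds the actor's cost C.
r to a half-sibling = 1/4 (half-sibs share one parent — one path of length 2: r = (1/2)^2 = 1/4).
r to a grandoffspring = 1/4 (two parent–offspring links: r = (1/2)^2 = 1/4).
r to a half first cousin = 0.0625 (half first cousins share one grandparent — one path of length 4: r = (1/2)^4 = 1/16).
r to a first cousin = 0.125 (first cousins share one grandparent pair — two paths of length 4: r = 2·(1/2)^4 = 1/8).
Summing one r·B term per recipient: 1·0.25·0.148 + 1·0.25·0.205 + 2·0.0625·0.0414 + 1·0.125·0.417 = 0.14555.
0.14555 < 0.29: the indirect benefit is less than the cost.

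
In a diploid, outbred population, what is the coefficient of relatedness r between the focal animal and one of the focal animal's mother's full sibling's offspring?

0.125

Each parent–offspring link contributes a factor of 1/2, and independent paths through distinct common ancestors add.
First cousins share one grandparent pair — two paths of length 4: r = 2·(1/2)^4 = 1/8.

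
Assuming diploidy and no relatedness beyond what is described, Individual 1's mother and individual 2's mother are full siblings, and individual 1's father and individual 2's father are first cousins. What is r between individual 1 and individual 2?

With two independent routes of shared ancestry, r is the sum of the two contributions.
Individual 1 and individual 2 are related in two ways: first cousins through their mothers (r = 1/8) and second cousins through their fathers (r = 1/32).
r = 1/8 + 1/32 = 0.15625.

0.15625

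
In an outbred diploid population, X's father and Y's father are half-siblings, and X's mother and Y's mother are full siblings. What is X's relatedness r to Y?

With two independent routes of shared ancestry, r is the sum of the two contributions.
X and Y are related in two ways: half first cousins through their fathers (r = 1/16) and first cousins through their mothers (r = 1/8).
r = 1/16 + 1/8 = 0.1875.

0.1875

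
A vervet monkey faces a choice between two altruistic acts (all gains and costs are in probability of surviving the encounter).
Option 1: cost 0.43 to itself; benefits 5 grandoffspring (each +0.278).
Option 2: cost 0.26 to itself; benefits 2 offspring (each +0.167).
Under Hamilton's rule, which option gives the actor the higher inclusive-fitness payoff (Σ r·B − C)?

Option 1: r to a grandoffspring = 0.25.
Option 1: Σ r·B − C = (5·0.25·0.278) − 0.43 = -0.0825.
Option 2: r to an offspring = 0.5.
Option 2: Σ r·B − C = (2·0.5·0.167) − 0.26 = -0.093.
Option 1 has the higher net inclusive-fitness payoff.

Option 1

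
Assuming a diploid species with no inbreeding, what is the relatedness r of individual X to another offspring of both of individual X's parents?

Each parent–offspring link contributes a factor of 1/2, and independent paths through distinct common ancestors add.
Full sibs share both parents — two paths of length 2: r = 2·(1/2)^2 = 1/2.

0.5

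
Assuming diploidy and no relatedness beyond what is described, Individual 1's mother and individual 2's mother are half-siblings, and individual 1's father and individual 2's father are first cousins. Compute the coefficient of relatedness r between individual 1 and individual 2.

0.09375

Independent pedigree routes through distinct common ancestors add.
Individual 1 and individual 2 are related in two ways: half first cousins through their mothers (r = 1/16) and second cousins through their fathers (r = 1/32).
r = 1/16 + 1/32 = 3/32 = 0.09375.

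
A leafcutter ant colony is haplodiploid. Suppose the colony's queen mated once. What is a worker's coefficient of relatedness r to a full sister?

0.75

Haplodiploid full sisters inherit their father's entire haploid genome identically (contributing 1/2) and on average half of their mother's contribution (1/2 · 1/2 = 1/4); r = 1/2 + 1/4 = 3/4.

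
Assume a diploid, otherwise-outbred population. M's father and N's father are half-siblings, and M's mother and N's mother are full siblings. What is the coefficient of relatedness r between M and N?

0.1875

Wright's path rule: contributions from independent ancestry routes add.
M and N are related in two ways: half first cousins through their fathers (r = 1/16) and first cousins through their mothers (r = 1/8).
r = 1/16 + 1/8 = 3/16 = 0.1875.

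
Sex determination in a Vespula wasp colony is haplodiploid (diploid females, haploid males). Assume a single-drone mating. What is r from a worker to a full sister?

0.75

Haplodiploid full sisters inherit their father's entire haploid genome identically (contributing 1/2) and on average half of their mother's contribution (1/2 · 1/2 = 1/4); r = 1/2 + 1/4 = 3/4.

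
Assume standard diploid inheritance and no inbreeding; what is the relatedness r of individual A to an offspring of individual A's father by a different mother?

Each parent–offspring link contributes a factor of 1/2, and independent paths through distinct common ancestors add.
Half-sibs share one parent — one path of length 2: r = (1/2)^2 = 1/4.

0.25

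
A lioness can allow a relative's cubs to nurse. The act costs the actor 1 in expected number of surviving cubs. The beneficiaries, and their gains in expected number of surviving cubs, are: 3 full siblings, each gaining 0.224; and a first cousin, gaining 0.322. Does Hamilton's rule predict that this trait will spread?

No

Hamilton's rule: the trait is favored when the sum of r·B over every recipient exceeds the actor's cost C.
r to a full sibling = 0.5 (full sibs share both parents — two paths of length 2: r = 2·(1/2)^2 = 1/2).
r to a first cousin = 1/8 (first cousins share one grandparent pair — two paths of length 4: r = 2·(1/2)^4 = 1/8).
Summing one r·B term per recipient: 3·0.5·0.224 + 1·0.125·0.322 = 0.37625.
0.37625 < 1: the indirect benefit is less than the cost.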